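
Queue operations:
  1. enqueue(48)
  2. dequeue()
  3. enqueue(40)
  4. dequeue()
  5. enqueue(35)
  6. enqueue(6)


enqueue(48) -> [48]
dequeue()->48, []
enqueue(40) -> [40]
dequeue()->40, []
enqueue(35) -> [35]
enqueue(6) -> [35, 6]

Final queue: [35, 6]


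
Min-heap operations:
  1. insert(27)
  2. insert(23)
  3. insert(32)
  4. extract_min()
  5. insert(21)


insert(27) -> [27]
insert(23) -> [23, 27]
insert(32) -> [23, 27, 32]
extract_min()->23, [27, 32]
insert(21) -> [21, 32, 27]

Final heap: [21, 32, 27]


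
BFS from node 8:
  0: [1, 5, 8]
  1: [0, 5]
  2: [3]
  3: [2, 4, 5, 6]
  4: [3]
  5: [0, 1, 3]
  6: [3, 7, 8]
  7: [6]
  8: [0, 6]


Visit 8, enqueue [0, 6]
Visit 0, enqueue [1, 5]
Visit 6, enqueue [3, 7]
Visit 1, enqueue []
Visit 5, enqueue []
Visit 3, enqueue [2, 4]
Visit 7, enqueue []
Visit 2, enqueue []
Visit 4, enqueue []

BFS order: [8, 0, 6, 1, 5, 3, 7, 2, 4]


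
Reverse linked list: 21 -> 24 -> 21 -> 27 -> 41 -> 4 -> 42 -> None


Step 1: curr=21, set curr.next=prev(None) | reversed so far: 21
Step 2: curr=24, set curr.next=prev(21) | reversed so far: 24 -> 21
Step 3: curr=21, set curr.next=prev(24) | reversed so far: 21 -> 24 -> 21
Step 4: curr=27, set curr.next=prev(21) | reversed so far: 27 -> 21 -> 24 -> 21
Step 5: curr=41, set curr.next=prev(27) | reversed so far: 41 -> 27 -> 21 -> 24 -> 21
Step 6: curr=4, set curr.next=prev(41) | reversed so far: 4 -> 41 -> 27 -> 21 -> 24 -> 21
Step 7: curr=42, set curr.next=prev(4) | reversed so far: 42 -> 4 -> 41 -> 27 -> 21 -> 24 -> 21

42 -> 4 -> 41 -> 27 -> 21 -> 24 -> 21 -> None


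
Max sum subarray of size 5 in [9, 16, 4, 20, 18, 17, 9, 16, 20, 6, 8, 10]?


[0:5]: 67
[1:6]: 75
[2:7]: 68
[3:8]: 80
[4:9]: 80
[5:10]: 68
[6:11]: 59
[7:12]: 60

Max: 80 at [3:8]


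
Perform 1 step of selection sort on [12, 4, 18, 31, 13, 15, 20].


Initial: [12, 4, 18, 31, 13, 15, 20]
Step 1: min=4 at 1
  Swap: [4, 12, 18, 31, 13, 15, 20]

After 1 step: [4, 12, 18, 31, 13, 15, 20]


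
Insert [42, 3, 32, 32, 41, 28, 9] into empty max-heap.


Insert 42: [42]
Insert 3: [42, 3]
Insert 32: [42, 3, 32]
Insert 32: [42, 32, 32, 3]
Insert 41: [42, 41, 32, 3, 32]
Insert 28: [42, 41, 32, 3, 32, 28]
Insert 9: [42, 41, 32, 3, 32, 28, 9]

Final heap: [42, 41, 32, 3, 32, 28, 9]


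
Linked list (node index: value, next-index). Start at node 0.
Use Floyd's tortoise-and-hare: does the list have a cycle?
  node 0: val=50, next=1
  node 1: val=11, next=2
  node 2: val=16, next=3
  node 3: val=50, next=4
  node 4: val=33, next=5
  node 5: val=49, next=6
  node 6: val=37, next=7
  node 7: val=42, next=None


Floyd's tortoise (slow, +1) and hare (fast, +2):
  init: slow=0, fast=0
  step 1: slow=1, fast=2
  step 2: slow=2, fast=4
  step 3: slow=3, fast=6
  step 4: fast 6->7->None, no cycle

Cycle: no


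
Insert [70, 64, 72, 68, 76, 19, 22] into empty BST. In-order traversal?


Insert 70: root
Insert 64: L from 70
Insert 72: R from 70
Insert 68: L from 70 -> R from 64
Insert 76: R from 70 -> R from 72
Insert 19: L from 70 -> L from 64
Insert 22: L from 70 -> L from 64 -> R from 19

In-order: [19, 22, 64, 68, 70, 72, 76]


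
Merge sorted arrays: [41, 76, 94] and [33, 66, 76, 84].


Take 33 from B
Take 41 from A
Take 66 from B
Take 76 from A
Take 76 from B
Take 84 from B

Merged: [33, 41, 66, 76, 76, 84, 94]


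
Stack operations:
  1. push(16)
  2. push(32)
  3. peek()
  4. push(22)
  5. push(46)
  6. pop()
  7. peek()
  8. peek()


push(16) -> [16]
push(32) -> [16, 32]
peek()->32
push(22) -> [16, 32, 22]
push(46) -> [16, 32, 22, 46]
pop()->46, [16, 32, 22]
peek()->22
peek()->22

Final stack: [16, 32, 22]


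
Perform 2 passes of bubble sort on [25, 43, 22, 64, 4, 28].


Initial: [25, 43, 22, 64, 4, 28]
Pass 1: [25, 22, 43, 4, 28, 64] (3 swaps)
Pass 2: [22, 25, 4, 28, 43, 64] (3 swaps)

After 2 passes: [22, 25, 4, 28, 43, 64]


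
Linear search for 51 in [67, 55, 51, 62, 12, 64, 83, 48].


i=0: 67!=51
i=1: 55!=51
i=2: 51==51 found!

Found at 2, 3 comps


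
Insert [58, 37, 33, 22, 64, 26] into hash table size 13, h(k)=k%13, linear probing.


Insert 58: h=6 -> slot 6
Insert 37: h=11 -> slot 11
Insert 33: h=7 -> slot 7
Insert 22: h=9 -> slot 9
Insert 64: h=12 -> slot 12
Insert 26: h=0 -> slot 0

Table: [26, None, None, None, None, None, 58, 33, None, 22, None, 37, 64]


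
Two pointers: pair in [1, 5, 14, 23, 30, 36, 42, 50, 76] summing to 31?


lo=0(1)+hi=8(76)=77
lo=0(1)+hi=7(50)=51
lo=0(1)+hi=6(42)=43
lo=0(1)+hi=5(36)=37
lo=0(1)+hi=4(30)=31

Yes: 1+30=31


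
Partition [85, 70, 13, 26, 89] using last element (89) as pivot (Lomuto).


Pivot: 89
  85 <= 89: advance i (no swap)
  70 <= 89: advance i (no swap)
  13 <= 89: advance i (no swap)
  26 <= 89: advance i (no swap)
Place pivot at 4: [85, 70, 13, 26, 89]

Partitioned: [85, 70, 13, 26, 89]


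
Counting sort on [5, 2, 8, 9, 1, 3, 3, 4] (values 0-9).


Input: [5, 2, 8, 9, 1, 3, 3, 4]
Counts: [0, 1, 1, 2, 1, 1, 0, 0, 1, 1]

Sorted: [1, 2, 3, 3, 4, 5, 8, 9]


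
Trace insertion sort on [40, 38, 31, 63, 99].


Initial: [40, 38, 31, 63, 99]
Insert 38: [38, 40, 31, 63, 99]
Insert 31: [31, 38, 40, 63, 99]
Insert 63: [31, 38, 40, 63, 99]
Insert 99: [31, 38, 40, 63, 99]

Sorted: [31, 38, 40, 63, 99]


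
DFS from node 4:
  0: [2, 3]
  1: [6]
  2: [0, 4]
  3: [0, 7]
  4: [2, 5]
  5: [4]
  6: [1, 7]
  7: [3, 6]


Visit 4, push [5, 2]
Visit 2, push [0]
Visit 0, push [3]
Visit 3, push [7]
Visit 7, push [6]
Visit 6, push [1]
Visit 1, push []
Visit 5, push []

DFS order: [4, 2, 0, 3, 7, 6, 1, 5]


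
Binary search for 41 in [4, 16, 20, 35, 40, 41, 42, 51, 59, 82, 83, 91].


Step 1: lo=0, hi=11, mid=5, val=41

Found at index 5


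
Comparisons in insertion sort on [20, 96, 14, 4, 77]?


Algorithm: insertion sort
Input: [20, 96, 14, 4, 77]
Sorted: [4, 14, 20, 77, 96]

8


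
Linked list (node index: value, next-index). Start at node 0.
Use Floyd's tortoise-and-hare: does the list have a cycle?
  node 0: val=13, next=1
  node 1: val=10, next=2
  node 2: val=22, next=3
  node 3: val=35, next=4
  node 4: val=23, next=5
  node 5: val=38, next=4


Floyd's tortoise (slow, +1) and hare (fast, +2):
  init: slow=0, fast=0
  step 1: slow=1, fast=2
  step 2: slow=2, fast=4
  step 3: slow=3, fast=4
  step 4: slow=4, fast=4
  slow == fast at node 4: cycle detected

Cycle: yes


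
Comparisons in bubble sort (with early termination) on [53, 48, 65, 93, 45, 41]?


Algorithm: bubble sort (with early termination)
Input: [53, 48, 65, 93, 45, 41]
Sorted: [41, 45, 48, 53, 65, 93]

15


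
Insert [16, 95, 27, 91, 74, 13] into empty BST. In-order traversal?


Insert 16: root
Insert 95: R from 16
Insert 27: R from 16 -> L from 95
Insert 91: R from 16 -> L from 95 -> R from 27
Insert 74: R from 16 -> L from 95 -> R from 27 -> L from 91
Insert 13: L from 16

In-order: [13, 16, 27, 74, 91, 95]


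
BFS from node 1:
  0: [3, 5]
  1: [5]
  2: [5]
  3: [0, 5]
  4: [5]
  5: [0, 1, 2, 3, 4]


Visit 1, enqueue [5]
Visit 5, enqueue [0, 2, 3, 4]
Visit 0, enqueue []
Visit 2, enqueue []
Visit 3, enqueue []
Visit 4, enqueue []

BFS order: [1, 5, 0, 2, 3, 4]


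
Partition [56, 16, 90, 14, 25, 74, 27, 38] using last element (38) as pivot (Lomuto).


Pivot: 38
  16 <= 38: swap -> [16, 56, 90, 14, 25, 74, 27, 38]
  14 <= 38: swap -> [16, 14, 90, 56, 25, 74, 27, 38]
  25 <= 38: swap -> [16, 14, 25, 56, 90, 74, 27, 38]
  27 <= 38: swap -> [16, 14, 25, 27, 90, 74, 56, 38]
Place pivot at 4: [16, 14, 25, 27, 38, 74, 56, 90]

Partitioned: [16, 14, 25, 27, 38, 74, 56, 90]


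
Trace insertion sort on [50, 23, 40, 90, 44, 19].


Initial: [50, 23, 40, 90, 44, 19]
Insert 23: [23, 50, 40, 90, 44, 19]
Insert 40: [23, 40, 50, 90, 44, 19]
Insert 90: [23, 40, 50, 90, 44, 19]
Insert 44: [23, 40, 44, 50, 90, 19]
Insert 19: [19, 23, 40, 44, 50, 90]

Sorted: [19, 23, 40, 44, 50, 90]


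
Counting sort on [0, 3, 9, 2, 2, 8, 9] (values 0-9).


Input: [0, 3, 9, 2, 2, 8, 9]
Counts: [1, 0, 2, 1, 0, 0, 0, 0, 1, 2]

Sorted: [0, 2, 2, 3, 8, 9, 9]


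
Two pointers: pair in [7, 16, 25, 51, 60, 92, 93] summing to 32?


lo=0(7)+hi=6(93)=100
lo=0(7)+hi=5(92)=99
lo=0(7)+hi=4(60)=67
lo=0(7)+hi=3(51)=58
lo=0(7)+hi=2(25)=32

Yes: 7+25=32


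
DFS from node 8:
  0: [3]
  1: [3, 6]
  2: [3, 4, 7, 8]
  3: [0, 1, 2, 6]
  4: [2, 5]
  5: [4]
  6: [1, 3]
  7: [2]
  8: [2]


Visit 8, push [2]
Visit 2, push [7, 4, 3]
Visit 3, push [6, 1, 0]
Visit 0, push []
Visit 1, push [6]
Visit 6, push []
Visit 4, push [5]
Visit 5, push []
Visit 7, push []

DFS order: [8, 2, 3, 0, 1, 6, 4, 5, 7]


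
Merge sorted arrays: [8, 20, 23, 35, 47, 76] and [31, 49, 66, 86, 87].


Take 8 from A
Take 20 from A
Take 23 from A
Take 31 from B
Take 35 from A
Take 47 from A
Take 49 from B
Take 66 from B
Take 76 from A

Merged: [8, 20, 23, 31, 35, 47, 49, 66, 76, 86, 87]


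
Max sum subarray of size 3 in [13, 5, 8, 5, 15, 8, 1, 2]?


[0:3]: 26
[1:4]: 18
[2:5]: 28
[3:6]: 28
[4:7]: 24
[5:8]: 11

Max: 28 at [2:5]


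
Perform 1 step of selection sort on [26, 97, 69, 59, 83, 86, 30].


Initial: [26, 97, 69, 59, 83, 86, 30]
Step 1: min=26 at 0
  Swap: [26, 97, 69, 59, 83, 86, 30]

After 1 step: [26, 97, 69, 59, 83, 86, 30]


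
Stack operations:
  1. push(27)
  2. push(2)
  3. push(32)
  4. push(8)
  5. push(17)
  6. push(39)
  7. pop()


push(27) -> [27]
push(2) -> [27, 2]
push(32) -> [27, 2, 32]
push(8) -> [27, 2, 32, 8]
push(17) -> [27, 2, 32, 8, 17]
push(39) -> [27, 2, 32, 8, 17, 39]
pop()->39, [27, 2, 32, 8, 17]

Final stack: [27, 2, 32, 8, 17]


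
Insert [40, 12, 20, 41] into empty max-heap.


Insert 40: [40]
Insert 12: [40, 12]
Insert 20: [40, 12, 20]
Insert 41: [41, 40, 20, 12]

Final heap: [41, 40, 20, 12]


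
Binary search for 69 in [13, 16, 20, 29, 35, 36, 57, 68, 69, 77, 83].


Step 1: lo=0, hi=10, mid=5, val=36
Step 2: lo=6, hi=10, mid=8, val=69

Found at index 8


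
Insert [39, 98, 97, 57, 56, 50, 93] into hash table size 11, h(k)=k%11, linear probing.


Insert 39: h=6 -> slot 6
Insert 98: h=10 -> slot 10
Insert 97: h=9 -> slot 9
Insert 57: h=2 -> slot 2
Insert 56: h=1 -> slot 1
Insert 50: h=6, 1 probes -> slot 7
Insert 93: h=5 -> slot 5

Table: [None, 56, 57, None, None, 93, 39, 50, None, 97, 98]


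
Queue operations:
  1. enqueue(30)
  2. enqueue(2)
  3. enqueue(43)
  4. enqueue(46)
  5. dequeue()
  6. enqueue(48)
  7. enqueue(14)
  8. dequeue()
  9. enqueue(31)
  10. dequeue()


enqueue(30) -> [30]
enqueue(2) -> [30, 2]
enqueue(43) -> [30, 2, 43]
enqueue(46) -> [30, 2, 43, 46]
dequeue()->30, [2, 43, 46]
enqueue(48) -> [2, 43, 46, 48]
enqueue(14) -> [2, 43, 46, 48, 14]
dequeue()->2, [43, 46, 48, 14]
enqueue(31) -> [43, 46, 48, 14, 31]
dequeue()->43, [46, 48, 14, 31]

Final queue: [46, 48, 14, 31]


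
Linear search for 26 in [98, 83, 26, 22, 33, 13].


i=0: 98!=26
i=1: 83!=26
i=2: 26==26 found!

Found at 2, 3 comps


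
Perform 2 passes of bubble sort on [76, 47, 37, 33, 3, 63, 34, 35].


Initial: [76, 47, 37, 33, 3, 63, 34, 35]
Pass 1: [47, 37, 33, 3, 63, 34, 35, 76] (7 swaps)
Pass 2: [37, 33, 3, 47, 34, 35, 63, 76] (5 swaps)

After 2 passes: [37, 33, 3, 47, 34, 35, 63, 76]


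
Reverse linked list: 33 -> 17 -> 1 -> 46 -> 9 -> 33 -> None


Step 1: curr=33, set curr.next=prev(None) | reversed so far: 33
Step 2: curr=17, set curr.next=prev(33) | reversed so far: 17 -> 33
Step 3: curr=1, set curr.next=prev(17) | reversed so far: 1 -> 17 -> 33
Step 4: curr=46, set curr.next=prev(1) | reversed so far: 46 -> 1 -> 17 -> 33
Step 5: curr=9, set curr.next=prev(46) | reversed so far: 9 -> 46 -> 1 -> 17 -> 33
Step 6: curr=33, set curr.next=prev(9) | reversed so far: 33 -> 9 -> 46 -> 1 -> 17 -> 33

33 -> 9 -> 46 -> 1 -> 17 -> 33 -> None


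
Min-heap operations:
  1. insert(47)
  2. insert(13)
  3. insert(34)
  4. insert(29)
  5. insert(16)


insert(47) -> [47]
insert(13) -> [13, 47]
insert(34) -> [13, 47, 34]
insert(29) -> [13, 29, 34, 47]
insert(16) -> [13, 16, 34, 47, 29]

Final heap: [13, 16, 34, 47, 29]


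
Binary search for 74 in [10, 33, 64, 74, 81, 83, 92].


Step 1: lo=0, hi=6, mid=3, val=74

Found at index 3


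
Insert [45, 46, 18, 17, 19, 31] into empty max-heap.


Insert 45: [45]
Insert 46: [46, 45]
Insert 18: [46, 45, 18]
Insert 17: [46, 45, 18, 17]
Insert 19: [46, 45, 18, 17, 19]
Insert 31: [46, 45, 31, 17, 19, 18]

Final heap: [46, 45, 31, 17, 19, 18]


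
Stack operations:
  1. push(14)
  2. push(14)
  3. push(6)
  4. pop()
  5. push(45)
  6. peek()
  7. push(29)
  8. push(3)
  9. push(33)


push(14) -> [14]
push(14) -> [14, 14]
push(6) -> [14, 14, 6]
pop()->6, [14, 14]
push(45) -> [14, 14, 45]
peek()->45
push(29) -> [14, 14, 45, 29]
push(3) -> [14, 14, 45, 29, 3]
push(33) -> [14, 14, 45, 29, 3, 33]

Final stack: [14, 14, 45, 29, 3, 33]


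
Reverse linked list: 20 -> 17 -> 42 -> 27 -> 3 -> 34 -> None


Step 1: curr=20, set curr.next=prev(None) | reversed so far: 20
Step 2: curr=17, set curr.next=prev(20) | reversed so far: 17 -> 20
Step 3: curr=42, set curr.next=prev(17) | reversed so far: 42 -> 17 -> 20
Step 4: curr=27, set curr.next=prev(42) | reversed so far: 27 -> 42 -> 17 -> 20
Step 5: curr=3, set curr.next=prev(27) | reversed so far: 3 -> 27 -> 42 -> 17 -> 20
Step 6: curr=34, set curr.next=prev(3) | reversed so far: 34 -> 3 -> 27 -> 42 -> 17 -> 20

34 -> 3 -> 27 -> 42 -> 17 -> 20 -> None


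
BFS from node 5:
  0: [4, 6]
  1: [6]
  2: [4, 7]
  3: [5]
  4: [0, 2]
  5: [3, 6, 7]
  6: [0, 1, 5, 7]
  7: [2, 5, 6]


Visit 5, enqueue [3, 6, 7]
Visit 3, enqueue []
Visit 6, enqueue [0, 1]
Visit 7, enqueue [2]
Visit 0, enqueue [4]
Visit 1, enqueue []
Visit 2, enqueue []
Visit 4, enqueue []

BFS order: [5, 3, 6, 7, 0, 1, 2, 4]


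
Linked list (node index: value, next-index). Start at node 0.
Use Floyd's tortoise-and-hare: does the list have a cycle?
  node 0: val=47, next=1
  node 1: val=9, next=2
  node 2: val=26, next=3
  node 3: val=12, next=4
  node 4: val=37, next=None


Floyd's tortoise (slow, +1) and hare (fast, +2):
  init: slow=0, fast=0
  step 1: slow=1, fast=2
  step 2: slow=2, fast=4
  step 3: fast -> None, no cycle

Cycle: no


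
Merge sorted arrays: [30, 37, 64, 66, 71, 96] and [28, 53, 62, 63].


Take 28 from B
Take 30 from A
Take 37 from A
Take 53 from B
Take 62 from B
Take 63 from B

Merged: [28, 30, 37, 53, 62, 63, 64, 66, 71, 96]


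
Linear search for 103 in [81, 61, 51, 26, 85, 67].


i=0: 81!=103
i=1: 61!=103
i=2: 51!=103
i=3: 26!=103
i=4: 85!=103
i=5: 67!=103

Not found, 6 comps


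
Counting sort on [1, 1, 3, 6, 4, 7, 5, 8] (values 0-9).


Input: [1, 1, 3, 6, 4, 7, 5, 8]
Counts: [0, 2, 0, 1, 1, 1, 1, 1, 1, 0]

Sorted: [1, 1, 3, 4, 5, 6, 7, 8]


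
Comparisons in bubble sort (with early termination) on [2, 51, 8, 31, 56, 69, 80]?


Algorithm: bubble sort (with early termination)
Input: [2, 51, 8, 31, 56, 69, 80]
Sorted: [2, 8, 31, 51, 56, 69, 80]

11


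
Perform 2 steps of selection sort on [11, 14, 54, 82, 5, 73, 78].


Initial: [11, 14, 54, 82, 5, 73, 78]
Step 1: min=5 at 4
  Swap: [5, 14, 54, 82, 11, 73, 78]
Step 2: min=11 at 4
  Swap: [5, 11, 54, 82, 14, 73, 78]

After 2 steps: [5, 11, 54, 82, 14, 73, 78]


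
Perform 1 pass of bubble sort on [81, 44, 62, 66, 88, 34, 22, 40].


Initial: [81, 44, 62, 66, 88, 34, 22, 40]
Pass 1: [44, 62, 66, 81, 34, 22, 40, 88] (6 swaps)

After 1 pass: [44, 62, 66, 81, 34, 22, 40, 88]


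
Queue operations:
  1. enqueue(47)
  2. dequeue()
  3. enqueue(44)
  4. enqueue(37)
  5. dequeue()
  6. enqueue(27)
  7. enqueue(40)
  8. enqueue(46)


enqueue(47) -> [47]
dequeue()->47, []
enqueue(44) -> [44]
enqueue(37) -> [44, 37]
dequeue()->44, [37]
enqueue(27) -> [37, 27]
enqueue(40) -> [37, 27, 40]
enqueue(46) -> [37, 27, 40, 46]

Final queue: [37, 27, 40, 46]


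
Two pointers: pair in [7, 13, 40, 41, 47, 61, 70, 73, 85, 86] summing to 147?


lo=0(7)+hi=9(86)=93
lo=1(13)+hi=9(86)=99
lo=2(40)+hi=9(86)=126
lo=3(41)+hi=9(86)=127
lo=4(47)+hi=9(86)=133
lo=5(61)+hi=9(86)=147

Yes: 61+86=147


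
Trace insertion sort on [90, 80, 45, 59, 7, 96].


Initial: [90, 80, 45, 59, 7, 96]
Insert 80: [80, 90, 45, 59, 7, 96]
Insert 45: [45, 80, 90, 59, 7, 96]
Insert 59: [45, 59, 80, 90, 7, 96]
Insert 7: [7, 45, 59, 80, 90, 96]
Insert 96: [7, 45, 59, 80, 90, 96]

Sorted: [7, 45, 59, 80, 90, 96]


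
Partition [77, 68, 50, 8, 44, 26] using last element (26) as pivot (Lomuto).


Pivot: 26
  8 <= 26: swap -> [8, 68, 50, 77, 44, 26]
Place pivot at 1: [8, 26, 50, 77, 44, 68]

Partitioned: [8, 26, 50, 77, 44, 68]


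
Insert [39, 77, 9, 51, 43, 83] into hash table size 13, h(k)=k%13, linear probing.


Insert 39: h=0 -> slot 0
Insert 77: h=12 -> slot 12
Insert 9: h=9 -> slot 9
Insert 51: h=12, 2 probes -> slot 1
Insert 43: h=4 -> slot 4
Insert 83: h=5 -> slot 5

Table: [39, 51, None, None, 43, 83, None, None, None, 9, None, None, 77]


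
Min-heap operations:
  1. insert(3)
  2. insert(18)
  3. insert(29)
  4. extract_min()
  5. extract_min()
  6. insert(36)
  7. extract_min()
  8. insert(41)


insert(3) -> [3]
insert(18) -> [3, 18]
insert(29) -> [3, 18, 29]
extract_min()->3, [18, 29]
extract_min()->18, [29]
insert(36) -> [29, 36]
extract_min()->29, [36]
insert(41) -> [36, 41]

Final heap: [36, 41]


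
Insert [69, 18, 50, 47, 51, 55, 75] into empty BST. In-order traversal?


Insert 69: root
Insert 18: L from 69
Insert 50: L from 69 -> R from 18
Insert 47: L from 69 -> R from 18 -> L from 50
Insert 51: L from 69 -> R from 18 -> R from 50
Insert 55: L from 69 -> R from 18 -> R from 50 -> R from 51
Insert 75: R from 69

In-order: [18, 47, 50, 51, 55, 69, 75]


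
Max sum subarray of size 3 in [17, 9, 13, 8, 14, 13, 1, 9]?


[0:3]: 39
[1:4]: 30
[2:5]: 35
[3:6]: 35
[4:7]: 28
[5:8]: 23

Max: 39 at [0:3]


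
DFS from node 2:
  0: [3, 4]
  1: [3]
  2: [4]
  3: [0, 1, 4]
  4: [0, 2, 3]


Visit 2, push [4]
Visit 4, push [3, 0]
Visit 0, push [3]
Visit 3, push [1]
Visit 1, push []

DFS order: [2, 4, 0, 3, 1]


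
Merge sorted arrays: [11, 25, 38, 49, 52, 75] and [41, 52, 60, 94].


Take 11 from A
Take 25 from A
Take 38 from A
Take 41 from B
Take 49 from A
Take 52 from A
Take 52 from B
Take 60 from B
Take 75 from A

Merged: [11, 25, 38, 41, 49, 52, 52, 60, 75, 94]


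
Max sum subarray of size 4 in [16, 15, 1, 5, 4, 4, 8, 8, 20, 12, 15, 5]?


[0:4]: 37
[1:5]: 25
[2:6]: 14
[3:7]: 21
[4:8]: 24
[5:9]: 40
[6:10]: 48
[7:11]: 55
[8:12]: 52

Max: 55 at [7:11]


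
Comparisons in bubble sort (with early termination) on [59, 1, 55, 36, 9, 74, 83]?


Algorithm: bubble sort (with early termination)
Input: [59, 1, 55, 36, 9, 74, 83]
Sorted: [1, 9, 36, 55, 59, 74, 83]

18


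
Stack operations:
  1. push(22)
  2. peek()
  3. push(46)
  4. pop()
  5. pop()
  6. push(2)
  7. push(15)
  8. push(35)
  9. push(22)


push(22) -> [22]
peek()->22
push(46) -> [22, 46]
pop()->46, [22]
pop()->22, []
push(2) -> [2]
push(15) -> [2, 15]
push(35) -> [2, 15, 35]
push(22) -> [2, 15, 35, 22]

Final stack: [2, 15, 35, 22]


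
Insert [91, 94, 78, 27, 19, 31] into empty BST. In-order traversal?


Insert 91: root
Insert 94: R from 91
Insert 78: L from 91
Insert 27: L from 91 -> L from 78
Insert 19: L from 91 -> L from 78 -> L from 27
Insert 31: L from 91 -> L from 78 -> R from 27

In-order: [19, 27, 31, 78, 91, 94]


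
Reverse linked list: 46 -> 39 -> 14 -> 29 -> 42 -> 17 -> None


Step 1: curr=46, set curr.next=prev(None) | reversed so far: 46
Step 2: curr=39, set curr.next=prev(46) | reversed so far: 39 -> 46
Step 3: curr=14, set curr.next=prev(39) | reversed so far: 14 -> 39 -> 46
Step 4: curr=29, set curr.next=prev(14) | reversed so far: 29 -> 14 -> 39 -> 46
Step 5: curr=42, set curr.next=prev(29) | reversed so far: 42 -> 29 -> 14 -> 39 -> 46
Step 6: curr=17, set curr.next=prev(42) | reversed so far: 17 -> 42 -> 29 -> 14 -> 39 -> 46

17 -> 42 -> 29 -> 14 -> 39 -> 46 -> None


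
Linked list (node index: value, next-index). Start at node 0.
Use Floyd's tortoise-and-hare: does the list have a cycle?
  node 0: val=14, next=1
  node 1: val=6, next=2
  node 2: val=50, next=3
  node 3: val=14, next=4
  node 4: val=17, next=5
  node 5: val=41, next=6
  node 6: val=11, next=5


Floyd's tortoise (slow, +1) and hare (fast, +2):
  init: slow=0, fast=0
  step 1: slow=1, fast=2
  step 2: slow=2, fast=4
  step 3: slow=3, fast=6
  step 4: slow=4, fast=6
  step 5: slow=5, fast=6
  step 6: slow=6, fast=6
  slow == fast at node 6: cycle detected

Cycle: yes


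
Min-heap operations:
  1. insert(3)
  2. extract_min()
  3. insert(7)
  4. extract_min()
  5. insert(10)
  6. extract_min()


insert(3) -> [3]
extract_min()->3, []
insert(7) -> [7]
extract_min()->7, []
insert(10) -> [10]
extract_min()->10, []

Final heap: []


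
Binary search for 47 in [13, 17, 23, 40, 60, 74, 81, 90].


Step 1: lo=0, hi=7, mid=3, val=40
Step 2: lo=4, hi=7, mid=5, val=74
Step 3: lo=4, hi=4, mid=4, val=60

Not found


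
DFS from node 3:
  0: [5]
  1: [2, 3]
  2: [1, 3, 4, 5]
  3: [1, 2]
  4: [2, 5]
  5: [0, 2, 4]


Visit 3, push [2, 1]
Visit 1, push [2]
Visit 2, push [5, 4]
Visit 4, push [5]
Visit 5, push [0]
Visit 0, push []

DFS order: [3, 1, 2, 4, 5, 0]


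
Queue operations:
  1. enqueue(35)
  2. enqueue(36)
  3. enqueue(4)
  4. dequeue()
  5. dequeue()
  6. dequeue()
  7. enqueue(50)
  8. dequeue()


enqueue(35) -> [35]
enqueue(36) -> [35, 36]
enqueue(4) -> [35, 36, 4]
dequeue()->35, [36, 4]
dequeue()->36, [4]
dequeue()->4, []
enqueue(50) -> [50]
dequeue()->50, []

Final queue: []


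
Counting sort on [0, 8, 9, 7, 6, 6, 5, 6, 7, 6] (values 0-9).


Input: [0, 8, 9, 7, 6, 6, 5, 6, 7, 6]
Counts: [1, 0, 0, 0, 0, 1, 4, 2, 1, 1]

Sorted: [0, 5, 6, 6, 6, 6, 7, 7, 8, 9]


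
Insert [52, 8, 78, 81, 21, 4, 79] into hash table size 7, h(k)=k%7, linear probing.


Insert 52: h=3 -> slot 3
Insert 8: h=1 -> slot 1
Insert 78: h=1, 1 probes -> slot 2
Insert 81: h=4 -> slot 4
Insert 21: h=0 -> slot 0
Insert 4: h=4, 1 probes -> slot 5
Insert 79: h=2, 4 probes -> slot 6

Table: [21, 8, 78, 52, 81, 4, 79]


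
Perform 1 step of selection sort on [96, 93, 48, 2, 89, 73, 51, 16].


Initial: [96, 93, 48, 2, 89, 73, 51, 16]
Step 1: min=2 at 3
  Swap: [2, 93, 48, 96, 89, 73, 51, 16]

After 1 step: [2, 93, 48, 96, 89, 73, 51, 16]


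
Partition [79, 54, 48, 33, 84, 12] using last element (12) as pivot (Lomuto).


Pivot: 12
Place pivot at 0: [12, 54, 48, 33, 84, 79]

Partitioned: [12, 54, 48, 33, 84, 79]


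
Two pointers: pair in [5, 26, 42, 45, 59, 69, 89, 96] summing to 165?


lo=0(5)+hi=7(96)=101
lo=1(26)+hi=7(96)=122
lo=2(42)+hi=7(96)=138
lo=3(45)+hi=7(96)=141
lo=4(59)+hi=7(96)=155
lo=5(69)+hi=7(96)=165

Yes: 69+96=165


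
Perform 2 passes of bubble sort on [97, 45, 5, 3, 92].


Initial: [97, 45, 5, 3, 92]
Pass 1: [45, 5, 3, 92, 97] (4 swaps)
Pass 2: [5, 3, 45, 92, 97] (2 swaps)

After 2 passes: [5, 3, 45, 92, 97]


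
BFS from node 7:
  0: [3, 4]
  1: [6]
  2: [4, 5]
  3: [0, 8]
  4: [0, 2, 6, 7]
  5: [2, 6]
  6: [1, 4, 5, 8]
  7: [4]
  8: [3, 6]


Visit 7, enqueue [4]
Visit 4, enqueue [0, 2, 6]
Visit 0, enqueue [3]
Visit 2, enqueue [5]
Visit 6, enqueue [1, 8]
Visit 3, enqueue []
Visit 5, enqueue []
Visit 1, enqueue []
Visit 8, enqueue []

BFS order: [7, 4, 0, 2, 6, 3, 5, 1, 8]


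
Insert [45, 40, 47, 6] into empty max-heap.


Insert 45: [45]
Insert 40: [45, 40]
Insert 47: [47, 40, 45]
Insert 6: [47, 40, 45, 6]

Final heap: [47, 40, 45, 6]


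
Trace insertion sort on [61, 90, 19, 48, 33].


Initial: [61, 90, 19, 48, 33]
Insert 90: [61, 90, 19, 48, 33]
Insert 19: [19, 61, 90, 48, 33]
Insert 48: [19, 48, 61, 90, 33]
Insert 33: [19, 33, 48, 61, 90]

Sorted: [19, 33, 48, 61, 90]


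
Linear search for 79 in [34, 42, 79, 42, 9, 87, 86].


i=0: 34!=79
i=1: 42!=79
i=2: 79==79 found!

Found at 2, 3 comps


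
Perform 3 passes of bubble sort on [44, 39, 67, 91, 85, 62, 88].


Initial: [44, 39, 67, 91, 85, 62, 88]
Pass 1: [39, 44, 67, 85, 62, 88, 91] (4 swaps)
Pass 2: [39, 44, 67, 62, 85, 88, 91] (1 swaps)
Pass 3: [39, 44, 62, 67, 85, 88, 91] (1 swaps)

After 3 passes: [39, 44, 62, 67, 85, 88, 91]


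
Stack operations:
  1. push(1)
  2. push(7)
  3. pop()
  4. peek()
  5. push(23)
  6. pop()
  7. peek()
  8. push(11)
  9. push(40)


push(1) -> [1]
push(7) -> [1, 7]
pop()->7, [1]
peek()->1
push(23) -> [1, 23]
pop()->23, [1]
peek()->1
push(11) -> [1, 11]
push(40) -> [1, 11, 40]

Final stack: [1, 11, 40]


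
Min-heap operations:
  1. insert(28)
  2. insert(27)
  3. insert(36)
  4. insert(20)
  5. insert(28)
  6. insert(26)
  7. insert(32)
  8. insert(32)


insert(28) -> [28]
insert(27) -> [27, 28]
insert(36) -> [27, 28, 36]
insert(20) -> [20, 27, 36, 28]
insert(28) -> [20, 27, 36, 28, 28]
insert(26) -> [20, 27, 26, 28, 28, 36]
insert(32) -> [20, 27, 26, 28, 28, 36, 32]
insert(32) -> [20, 27, 26, 28, 28, 36, 32, 32]

Final heap: [20, 27, 26, 28, 28, 36, 32, 32]


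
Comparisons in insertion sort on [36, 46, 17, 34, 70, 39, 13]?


Algorithm: insertion sort
Input: [36, 46, 17, 34, 70, 39, 13]
Sorted: [13, 17, 34, 36, 39, 46, 70]

16


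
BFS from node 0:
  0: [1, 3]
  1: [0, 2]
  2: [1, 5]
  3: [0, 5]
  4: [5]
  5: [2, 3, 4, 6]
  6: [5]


Visit 0, enqueue [1, 3]
Visit 1, enqueue [2]
Visit 3, enqueue [5]
Visit 2, enqueue []
Visit 5, enqueue [4, 6]
Visit 4, enqueue []
Visit 6, enqueue []

BFS order: [0, 1, 3, 2, 5, 4, 6]


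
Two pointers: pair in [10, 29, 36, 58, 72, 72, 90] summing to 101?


lo=0(10)+hi=6(90)=100
lo=1(29)+hi=6(90)=119
lo=1(29)+hi=5(72)=101

Yes: 29+72=101


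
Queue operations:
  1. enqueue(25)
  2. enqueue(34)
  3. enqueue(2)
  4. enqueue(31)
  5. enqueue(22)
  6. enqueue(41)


enqueue(25) -> [25]
enqueue(34) -> [25, 34]
enqueue(2) -> [25, 34, 2]
enqueue(31) -> [25, 34, 2, 31]
enqueue(22) -> [25, 34, 2, 31, 22]
enqueue(41) -> [25, 34, 2, 31, 22, 41]

Final queue: [25, 34, 2, 31, 22, 41]


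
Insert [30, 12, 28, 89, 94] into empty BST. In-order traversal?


Insert 30: root
Insert 12: L from 30
Insert 28: L from 30 -> R from 12
Insert 89: R from 30
Insert 94: R from 30 -> R from 89

In-order: [12, 28, 30, 89, 94]


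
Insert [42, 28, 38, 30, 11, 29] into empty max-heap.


Insert 42: [42]
Insert 28: [42, 28]
Insert 38: [42, 28, 38]
Insert 30: [42, 30, 38, 28]
Insert 11: [42, 30, 38, 28, 11]
Insert 29: [42, 30, 38, 28, 11, 29]

Final heap: [42, 30, 38, 28, 11, 29]


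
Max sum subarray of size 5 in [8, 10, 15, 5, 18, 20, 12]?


[0:5]: 56
[1:6]: 68
[2:7]: 70

Max: 70 at [2:7]


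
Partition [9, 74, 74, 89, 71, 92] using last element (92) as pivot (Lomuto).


Pivot: 92
  9 <= 92: advance i (no swap)
  74 <= 92: advance i (no swap)
  74 <= 92: advance i (no swap)
  89 <= 92: advance i (no swap)
  71 <= 92: advance i (no swap)
Place pivot at 5: [9, 74, 74, 89, 71, 92]

Partitioned: [9, 74, 74, 89, 71, 92]


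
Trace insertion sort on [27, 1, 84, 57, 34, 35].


Initial: [27, 1, 84, 57, 34, 35]
Insert 1: [1, 27, 84, 57, 34, 35]
Insert 84: [1, 27, 84, 57, 34, 35]
Insert 57: [1, 27, 57, 84, 34, 35]
Insert 34: [1, 27, 34, 57, 84, 35]
Insert 35: [1, 27, 34, 35, 57, 84]

Sorted: [1, 27, 34, 35, 57, 84]


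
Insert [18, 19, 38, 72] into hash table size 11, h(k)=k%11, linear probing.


Insert 18: h=7 -> slot 7
Insert 19: h=8 -> slot 8
Insert 38: h=5 -> slot 5
Insert 72: h=6 -> slot 6

Table: [None, None, None, None, None, 38, 72, 18, 19, None, None]


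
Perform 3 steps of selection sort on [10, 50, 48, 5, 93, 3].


Initial: [10, 50, 48, 5, 93, 3]
Step 1: min=3 at 5
  Swap: [3, 50, 48, 5, 93, 10]
Step 2: min=5 at 3
  Swap: [3, 5, 48, 50, 93, 10]
Step 3: min=10 at 5
  Swap: [3, 5, 10, 50, 93, 48]

After 3 steps: [3, 5, 10, 50, 93, 48]


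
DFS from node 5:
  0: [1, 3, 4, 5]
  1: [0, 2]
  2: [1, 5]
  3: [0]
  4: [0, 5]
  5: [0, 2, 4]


Visit 5, push [4, 2, 0]
Visit 0, push [4, 3, 1]
Visit 1, push [2]
Visit 2, push []
Visit 3, push []
Visit 4, push []

DFS order: [5, 0, 1, 2, 3, 4]


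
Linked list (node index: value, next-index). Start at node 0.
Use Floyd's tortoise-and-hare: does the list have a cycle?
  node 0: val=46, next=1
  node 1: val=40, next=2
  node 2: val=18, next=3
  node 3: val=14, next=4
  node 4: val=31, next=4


Floyd's tortoise (slow, +1) and hare (fast, +2):
  init: slow=0, fast=0
  step 1: slow=1, fast=2
  step 2: slow=2, fast=4
  step 3: slow=3, fast=4
  step 4: slow=4, fast=4
  slow == fast at node 4: cycle detected

Cycle: yes


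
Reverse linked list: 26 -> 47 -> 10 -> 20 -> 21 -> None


Step 1: curr=26, set curr.next=prev(None) | reversed so far: 26
Step 2: curr=47, set curr.next=prev(26) | reversed so far: 47 -> 26
Step 3: curr=10, set curr.next=prev(47) | reversed so far: 10 -> 47 -> 26
Step 4: curr=20, set curr.next=prev(10) | reversed so far: 20 -> 10 -> 47 -> 26
Step 5: curr=21, set curr.next=prev(20) | reversed so far: 21 -> 20 -> 10 -> 47 -> 26

21 -> 20 -> 10 -> 47 -> 26 -> None


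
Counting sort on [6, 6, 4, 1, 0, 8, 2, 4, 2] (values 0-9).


Input: [6, 6, 4, 1, 0, 8, 2, 4, 2]
Counts: [1, 1, 2, 0, 2, 0, 2, 0, 1, 0]

Sorted: [0, 1, 2, 2, 4, 4, 6, 6, 8]


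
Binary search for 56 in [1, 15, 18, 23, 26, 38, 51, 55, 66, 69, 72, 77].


Step 1: lo=0, hi=11, mid=5, val=38
Step 2: lo=6, hi=11, mid=8, val=66
Step 3: lo=6, hi=7, mid=6, val=51
Step 4: lo=7, hi=7, mid=7, val=55

Not found


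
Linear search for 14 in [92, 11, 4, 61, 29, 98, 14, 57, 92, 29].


i=0: 92!=14
i=1: 11!=14
i=2: 4!=14
i=3: 61!=14
i=4: 29!=14
i=5: 98!=14
i=6: 14==14 found!

Found at 6, 7 comps


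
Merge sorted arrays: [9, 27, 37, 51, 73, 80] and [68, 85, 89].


Take 9 from A
Take 27 from A
Take 37 from A
Take 51 from A
Take 68 from B
Take 73 from A
Take 80 from A

Merged: [9, 27, 37, 51, 68, 73, 80, 85, 89]


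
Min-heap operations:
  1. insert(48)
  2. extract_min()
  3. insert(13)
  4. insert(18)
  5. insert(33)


insert(48) -> [48]
extract_min()->48, []
insert(13) -> [13]
insert(18) -> [13, 18]
insert(33) -> [13, 18, 33]

Final heap: [13, 18, 33]


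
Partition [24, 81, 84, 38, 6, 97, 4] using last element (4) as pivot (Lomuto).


Pivot: 4
Place pivot at 0: [4, 81, 84, 38, 6, 97, 24]

Partitioned: [4, 81, 84, 38, 6, 97, 24]


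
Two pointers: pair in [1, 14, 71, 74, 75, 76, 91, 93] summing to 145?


lo=0(1)+hi=7(93)=94
lo=1(14)+hi=7(93)=107
lo=2(71)+hi=7(93)=164
lo=2(71)+hi=6(91)=162
lo=2(71)+hi=5(76)=147
lo=2(71)+hi=4(75)=146
lo=2(71)+hi=3(74)=145

Yes: 71+74=145


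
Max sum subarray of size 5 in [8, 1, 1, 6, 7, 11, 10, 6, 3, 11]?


[0:5]: 23
[1:6]: 26
[2:7]: 35
[3:8]: 40
[4:9]: 37
[5:10]: 41

Max: 41 at [5:10]


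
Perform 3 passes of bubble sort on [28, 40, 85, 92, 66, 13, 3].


Initial: [28, 40, 85, 92, 66, 13, 3]
Pass 1: [28, 40, 85, 66, 13, 3, 92] (3 swaps)
Pass 2: [28, 40, 66, 13, 3, 85, 92] (3 swaps)
Pass 3: [28, 40, 13, 3, 66, 85, 92] (2 swaps)

After 3 passes: [28, 40, 13, 3, 66, 85, 92]


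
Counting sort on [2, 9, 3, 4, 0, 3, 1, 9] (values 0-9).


Input: [2, 9, 3, 4, 0, 3, 1, 9]
Counts: [1, 1, 1, 2, 1, 0, 0, 0, 0, 2]

Sorted: [0, 1, 2, 3, 3, 4, 9, 9]


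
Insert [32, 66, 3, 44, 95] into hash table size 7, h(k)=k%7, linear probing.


Insert 32: h=4 -> slot 4
Insert 66: h=3 -> slot 3
Insert 3: h=3, 2 probes -> slot 5
Insert 44: h=2 -> slot 2
Insert 95: h=4, 2 probes -> slot 6

Table: [None, None, 44, 66, 32, 3, 95]


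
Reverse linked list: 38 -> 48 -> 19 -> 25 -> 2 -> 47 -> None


Step 1: curr=38, set curr.next=prev(None) | reversed so far: 38
Step 2: curr=48, set curr.next=prev(38) | reversed so far: 48 -> 38
Step 3: curr=19, set curr.next=prev(48) | reversed so far: 19 -> 48 -> 38
Step 4: curr=25, set curr.next=prev(19) | reversed so far: 25 -> 19 -> 48 -> 38
Step 5: curr=2, set curr.next=prev(25) | reversed so far: 2 -> 25 -> 19 -> 48 -> 38
Step 6: curr=47, set curr.next=prev(2) | reversed so far: 47 -> 2 -> 25 -> 19 -> 48 -> 38

47 -> 2 -> 25 -> 19 -> 48 -> 38 -> None


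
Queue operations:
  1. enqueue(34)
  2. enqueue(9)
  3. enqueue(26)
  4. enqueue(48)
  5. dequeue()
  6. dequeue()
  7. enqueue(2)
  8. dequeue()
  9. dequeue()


enqueue(34) -> [34]
enqueue(9) -> [34, 9]
enqueue(26) -> [34, 9, 26]
enqueue(48) -> [34, 9, 26, 48]
dequeue()->34, [9, 26, 48]
dequeue()->9, [26, 48]
enqueue(2) -> [26, 48, 2]
dequeue()->26, [48, 2]
dequeue()->48, [2]

Final queue: [2]


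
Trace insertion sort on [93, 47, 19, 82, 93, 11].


Initial: [93, 47, 19, 82, 93, 11]
Insert 47: [47, 93, 19, 82, 93, 11]
Insert 19: [19, 47, 93, 82, 93, 11]
Insert 82: [19, 47, 82, 93, 93, 11]
Insert 93: [19, 47, 82, 93, 93, 11]
Insert 11: [11, 19, 47, 82, 93, 93]

Sorted: [11, 19, 47, 82, 93, 93]


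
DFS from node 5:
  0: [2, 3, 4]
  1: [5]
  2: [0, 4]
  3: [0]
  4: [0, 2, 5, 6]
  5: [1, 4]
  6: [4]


Visit 5, push [4, 1]
Visit 1, push []
Visit 4, push [6, 2, 0]
Visit 0, push [3, 2]
Visit 2, push []
Visit 3, push []
Visit 6, push []

DFS order: [5, 1, 4, 0, 2, 3, 6]


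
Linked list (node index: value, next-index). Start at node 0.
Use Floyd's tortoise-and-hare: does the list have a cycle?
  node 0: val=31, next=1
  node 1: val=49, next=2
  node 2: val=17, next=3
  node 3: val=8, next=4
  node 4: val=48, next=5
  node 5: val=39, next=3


Floyd's tortoise (slow, +1) and hare (fast, +2):
  init: slow=0, fast=0
  step 1: slow=1, fast=2
  step 2: slow=2, fast=4
  step 3: slow=3, fast=3
  slow == fast at node 3: cycle detected

Cycle: yes


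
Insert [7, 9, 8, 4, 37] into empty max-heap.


Insert 7: [7]
Insert 9: [9, 7]
Insert 8: [9, 7, 8]
Insert 4: [9, 7, 8, 4]
Insert 37: [37, 9, 8, 4, 7]

Final heap: [37, 9, 8, 4, 7]


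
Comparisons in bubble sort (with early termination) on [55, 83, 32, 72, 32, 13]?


Algorithm: bubble sort (with early termination)
Input: [55, 83, 32, 72, 32, 13]
Sorted: [13, 32, 32, 55, 72, 83]

15


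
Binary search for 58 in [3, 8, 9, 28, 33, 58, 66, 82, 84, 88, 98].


Step 1: lo=0, hi=10, mid=5, val=58

Found at index 5


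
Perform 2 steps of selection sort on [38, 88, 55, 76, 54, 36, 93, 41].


Initial: [38, 88, 55, 76, 54, 36, 93, 41]
Step 1: min=36 at 5
  Swap: [36, 88, 55, 76, 54, 38, 93, 41]
Step 2: min=38 at 5
  Swap: [36, 38, 55, 76, 54, 88, 93, 41]

After 2 steps: [36, 38, 55, 76, 54, 88, 93, 41]


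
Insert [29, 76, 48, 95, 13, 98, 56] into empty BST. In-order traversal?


Insert 29: root
Insert 76: R from 29
Insert 48: R from 29 -> L from 76
Insert 95: R from 29 -> R from 76
Insert 13: L from 29
Insert 98: R from 29 -> R from 76 -> R from 95
Insert 56: R from 29 -> L from 76 -> R from 48

In-order: [13, 29, 48, 56, 76, 95, 98]


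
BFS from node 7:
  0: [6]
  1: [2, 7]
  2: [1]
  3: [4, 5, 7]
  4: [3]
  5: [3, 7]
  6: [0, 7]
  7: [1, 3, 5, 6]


Visit 7, enqueue [1, 3, 5, 6]
Visit 1, enqueue [2]
Visit 3, enqueue [4]
Visit 5, enqueue []
Visit 6, enqueue [0]
Visit 2, enqueue []
Visit 4, enqueue []
Visit 0, enqueue []

BFS order: [7, 1, 3, 5, 6, 2, 4, 0]


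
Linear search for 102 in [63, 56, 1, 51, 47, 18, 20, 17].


i=0: 63!=102
i=1: 56!=102
i=2: 1!=102
i=3: 51!=102
i=4: 47!=102
i=5: 18!=102
i=6: 20!=102
i=7: 17!=102

Not found, 8 comps


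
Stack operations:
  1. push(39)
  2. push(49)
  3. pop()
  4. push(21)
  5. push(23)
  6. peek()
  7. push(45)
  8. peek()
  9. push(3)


push(39) -> [39]
push(49) -> [39, 49]
pop()->49, [39]
push(21) -> [39, 21]
push(23) -> [39, 21, 23]
peek()->23
push(45) -> [39, 21, 23, 45]
peek()->45
push(3) -> [39, 21, 23, 45, 3]

Final stack: [39, 21, 23, 45, 3]


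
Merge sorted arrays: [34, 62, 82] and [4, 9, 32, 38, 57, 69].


Take 4 from B
Take 9 from B
Take 32 from B
Take 34 from A
Take 38 from B
Take 57 from B
Take 62 from A
Take 69 from B

Merged: [4, 9, 32, 34, 38, 57, 62, 69, 82]


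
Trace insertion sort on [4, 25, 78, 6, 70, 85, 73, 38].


Initial: [4, 25, 78, 6, 70, 85, 73, 38]
Insert 25: [4, 25, 78, 6, 70, 85, 73, 38]
Insert 78: [4, 25, 78, 6, 70, 85, 73, 38]
Insert 6: [4, 6, 25, 78, 70, 85, 73, 38]
Insert 70: [4, 6, 25, 70, 78, 85, 73, 38]
Insert 85: [4, 6, 25, 70, 78, 85, 73, 38]
Insert 73: [4, 6, 25, 70, 73, 78, 85, 38]
Insert 38: [4, 6, 25, 38, 70, 73, 78, 85]

Sorted: [4, 6, 25, 38, 70, 73, 78, 85]


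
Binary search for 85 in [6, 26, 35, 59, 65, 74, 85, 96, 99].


Step 1: lo=0, hi=8, mid=4, val=65
Step 2: lo=5, hi=8, mid=6, val=85

Found at index 6


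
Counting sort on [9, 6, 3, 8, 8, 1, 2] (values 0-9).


Input: [9, 6, 3, 8, 8, 1, 2]
Counts: [0, 1, 1, 1, 0, 0, 1, 0, 2, 1]

Sorted: [1, 2, 3, 6, 8, 8, 9]


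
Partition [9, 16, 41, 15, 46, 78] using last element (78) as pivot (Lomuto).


Pivot: 78
  9 <= 78: advance i (no swap)
  16 <= 78: advance i (no swap)
  41 <= 78: advance i (no swap)
  15 <= 78: advance i (no swap)
  46 <= 78: advance i (no swap)
Place pivot at 5: [9, 16, 41, 15, 46, 78]

Partitioned: [9, 16, 41, 15, 46, 78]


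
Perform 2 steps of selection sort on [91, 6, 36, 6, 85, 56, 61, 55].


Initial: [91, 6, 36, 6, 85, 56, 61, 55]
Step 1: min=6 at 1
  Swap: [6, 91, 36, 6, 85, 56, 61, 55]
Step 2: min=6 at 3
  Swap: [6, 6, 36, 91, 85, 56, 61, 55]

After 2 steps: [6, 6, 36, 91, 85, 56, 61, 55]


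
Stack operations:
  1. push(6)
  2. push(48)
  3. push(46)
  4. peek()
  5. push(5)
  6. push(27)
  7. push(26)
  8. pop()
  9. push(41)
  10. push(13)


push(6) -> [6]
push(48) -> [6, 48]
push(46) -> [6, 48, 46]
peek()->46
push(5) -> [6, 48, 46, 5]
push(27) -> [6, 48, 46, 5, 27]
push(26) -> [6, 48, 46, 5, 27, 26]
pop()->26, [6, 48, 46, 5, 27]
push(41) -> [6, 48, 46, 5, 27, 41]
push(13) -> [6, 48, 46, 5, 27, 41, 13]

Final stack: [6, 48, 46, 5, 27, 41, 13]


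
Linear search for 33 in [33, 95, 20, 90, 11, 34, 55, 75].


i=0: 33==33 found!

Found at 0, 1 comps


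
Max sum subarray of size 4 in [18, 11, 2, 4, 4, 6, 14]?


[0:4]: 35
[1:5]: 21
[2:6]: 16
[3:7]: 28

Max: 35 at [0:4]


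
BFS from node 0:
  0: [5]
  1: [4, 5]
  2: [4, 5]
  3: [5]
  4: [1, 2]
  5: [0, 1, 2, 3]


Visit 0, enqueue [5]
Visit 5, enqueue [1, 2, 3]
Visit 1, enqueue [4]
Visit 2, enqueue []
Visit 3, enqueue []
Visit 4, enqueue []

BFS order: [0, 5, 1, 2, 3, 4]


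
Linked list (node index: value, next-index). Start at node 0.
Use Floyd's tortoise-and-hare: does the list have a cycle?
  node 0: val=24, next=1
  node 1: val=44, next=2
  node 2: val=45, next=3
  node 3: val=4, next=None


Floyd's tortoise (slow, +1) and hare (fast, +2):
  init: slow=0, fast=0
  step 1: slow=1, fast=2
  step 2: fast 2->3->None, no cycle

Cycle: no


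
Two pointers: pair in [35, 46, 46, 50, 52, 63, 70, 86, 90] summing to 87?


lo=0(35)+hi=8(90)=125
lo=0(35)+hi=7(86)=121
lo=0(35)+hi=6(70)=105
lo=0(35)+hi=5(63)=98
lo=0(35)+hi=4(52)=87

Yes: 35+52=87


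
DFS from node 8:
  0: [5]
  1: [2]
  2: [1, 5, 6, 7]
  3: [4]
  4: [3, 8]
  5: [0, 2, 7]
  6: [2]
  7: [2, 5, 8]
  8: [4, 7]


Visit 8, push [7, 4]
Visit 4, push [3]
Visit 3, push []
Visit 7, push [5, 2]
Visit 2, push [6, 5, 1]
Visit 1, push []
Visit 5, push [0]
Visit 0, push []
Visit 6, push []

DFS order: [8, 4, 3, 7, 2, 1, 5, 0, 6]


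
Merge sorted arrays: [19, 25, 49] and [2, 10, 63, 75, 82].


Take 2 from B
Take 10 from B
Take 19 from A
Take 25 from A
Take 49 from A

Merged: [2, 10, 19, 25, 49, 63, 75, 82]


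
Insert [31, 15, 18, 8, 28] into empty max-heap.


Insert 31: [31]
Insert 15: [31, 15]
Insert 18: [31, 15, 18]
Insert 8: [31, 15, 18, 8]
Insert 28: [31, 28, 18, 8, 15]

Final heap: [31, 28, 18, 8, 15]


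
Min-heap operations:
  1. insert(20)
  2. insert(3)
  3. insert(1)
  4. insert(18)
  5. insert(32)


insert(20) -> [20]
insert(3) -> [3, 20]
insert(1) -> [1, 20, 3]
insert(18) -> [1, 18, 3, 20]
insert(32) -> [1, 18, 3, 20, 32]

Final heap: [1, 18, 3, 20, 32]


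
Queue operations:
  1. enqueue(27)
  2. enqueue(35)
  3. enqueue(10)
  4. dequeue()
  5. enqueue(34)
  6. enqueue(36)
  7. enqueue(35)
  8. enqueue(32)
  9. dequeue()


enqueue(27) -> [27]
enqueue(35) -> [27, 35]
enqueue(10) -> [27, 35, 10]
dequeue()->27, [35, 10]
enqueue(34) -> [35, 10, 34]
enqueue(36) -> [35, 10, 34, 36]
enqueue(35) -> [35, 10, 34, 36, 35]
enqueue(32) -> [35, 10, 34, 36, 35, 32]
dequeue()->35, [10, 34, 36, 35, 32]

Final queue: [10, 34, 36, 35, 32]
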